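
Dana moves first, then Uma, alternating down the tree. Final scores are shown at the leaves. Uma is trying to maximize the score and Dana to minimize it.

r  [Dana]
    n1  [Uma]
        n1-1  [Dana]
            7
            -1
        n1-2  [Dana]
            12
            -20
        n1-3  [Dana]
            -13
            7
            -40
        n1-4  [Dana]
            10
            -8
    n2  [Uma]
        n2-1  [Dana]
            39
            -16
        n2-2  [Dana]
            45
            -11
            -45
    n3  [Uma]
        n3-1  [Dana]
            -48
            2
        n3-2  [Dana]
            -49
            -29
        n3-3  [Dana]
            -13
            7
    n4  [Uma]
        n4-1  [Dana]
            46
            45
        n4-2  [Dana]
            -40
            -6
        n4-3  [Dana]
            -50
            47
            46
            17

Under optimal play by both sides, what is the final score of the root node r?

n1-1 (Dana): min(7, -1) = -1
n1-2 (Dana): min(12, -20) = -20
n1-3 (Dana): min(-13, 7, -40) = -40
n1-4 (Dana): min(10, -8) = -8
n1 (Uma): max(-1, -20, -40, -8) = -1
n2-1 (Dana): min(39, -16) = -16
n2-2 (Dana): min(45, -11, -45) = -45
n2 (Uma): max(-16, -45) = -16
n3-1 (Dana): min(-48, 2) = -48
n3-2 (Dana): min(-49, -29) = -49
n3-3 (Dana): min(-13, 7) = -13
n3 (Uma): max(-48, -49, -13) = -13
n4-1 (Dana): min(46, 45) = 45
n4-2 (Dana): min(-40, -6) = -40
n4-3 (Dana): min(-50, 47, 46, 17) = -50
n4 (Uma): max(45, -40, -50) = 45
r (Dana): min(-1, -16, -13, 45) = -16

-16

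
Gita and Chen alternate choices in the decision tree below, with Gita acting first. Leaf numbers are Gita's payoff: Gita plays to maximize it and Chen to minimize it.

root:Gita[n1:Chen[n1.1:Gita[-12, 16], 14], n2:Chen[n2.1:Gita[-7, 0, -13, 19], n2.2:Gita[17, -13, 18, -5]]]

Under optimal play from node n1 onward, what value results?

n1.1 (Gita): max(-12, 16) = 16
n1 (Chen): min(16, 14) = 14

14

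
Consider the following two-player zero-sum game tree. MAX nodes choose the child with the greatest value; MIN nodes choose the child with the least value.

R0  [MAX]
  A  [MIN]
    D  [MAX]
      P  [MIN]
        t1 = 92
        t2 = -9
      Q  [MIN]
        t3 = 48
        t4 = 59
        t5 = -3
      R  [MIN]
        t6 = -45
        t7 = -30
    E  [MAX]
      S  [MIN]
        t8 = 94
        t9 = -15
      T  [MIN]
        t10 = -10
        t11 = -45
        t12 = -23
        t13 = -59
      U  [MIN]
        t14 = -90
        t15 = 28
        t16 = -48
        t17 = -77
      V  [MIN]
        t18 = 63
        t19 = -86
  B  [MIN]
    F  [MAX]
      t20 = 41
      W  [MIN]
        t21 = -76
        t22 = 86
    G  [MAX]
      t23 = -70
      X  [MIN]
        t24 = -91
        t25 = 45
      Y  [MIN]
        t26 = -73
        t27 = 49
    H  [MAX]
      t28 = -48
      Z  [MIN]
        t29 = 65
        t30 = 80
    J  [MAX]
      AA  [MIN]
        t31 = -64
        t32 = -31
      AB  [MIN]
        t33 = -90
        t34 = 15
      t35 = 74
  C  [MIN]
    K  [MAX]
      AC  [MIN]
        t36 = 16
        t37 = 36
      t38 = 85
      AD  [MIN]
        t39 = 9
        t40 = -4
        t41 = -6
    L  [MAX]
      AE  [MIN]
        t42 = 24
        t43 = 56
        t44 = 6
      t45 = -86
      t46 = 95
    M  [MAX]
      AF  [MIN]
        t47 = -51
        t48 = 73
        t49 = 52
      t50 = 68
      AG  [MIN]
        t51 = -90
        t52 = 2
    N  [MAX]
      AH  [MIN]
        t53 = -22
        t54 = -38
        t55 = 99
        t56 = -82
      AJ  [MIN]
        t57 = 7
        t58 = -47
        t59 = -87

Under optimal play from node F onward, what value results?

41

W (MIN): min(-76, 86) = -76
F (MAX): max(41, -76) = 41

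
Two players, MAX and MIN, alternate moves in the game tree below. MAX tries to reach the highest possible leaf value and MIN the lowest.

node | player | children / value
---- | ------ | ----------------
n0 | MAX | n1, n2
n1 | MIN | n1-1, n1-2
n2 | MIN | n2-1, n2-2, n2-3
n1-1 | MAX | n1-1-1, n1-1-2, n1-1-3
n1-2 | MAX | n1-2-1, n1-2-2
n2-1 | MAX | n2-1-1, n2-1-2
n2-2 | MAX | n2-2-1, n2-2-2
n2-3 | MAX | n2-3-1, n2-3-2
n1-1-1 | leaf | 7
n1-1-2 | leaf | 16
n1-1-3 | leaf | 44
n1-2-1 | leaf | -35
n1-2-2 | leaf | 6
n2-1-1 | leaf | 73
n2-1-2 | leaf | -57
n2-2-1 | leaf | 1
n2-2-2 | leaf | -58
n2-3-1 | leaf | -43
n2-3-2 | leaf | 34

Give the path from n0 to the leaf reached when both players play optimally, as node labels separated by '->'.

n1-1 (MAX): max(7, 16, 44) = 44
n1-2 (MAX): max(-35, 6) = 6
n1 (MIN): min(44, 6) = 6
n2-1 (MAX): max(73, -57) = 73
n2-2 (MAX): max(1, -58) = 1
n2-3 (MAX): max(-43, 34) = 34
n2 (MIN): min(73, 1, 34) = 1
n0 (MAX): max(6, 1) = 6
At n0, MAX picks n1 (highest: 6).
At n1, MIN picks n1-2 (lowest: 6).
At n1-2, MAX picks n1-2-2 (highest: 6).
Terminal value 6.

n0 -> n1 -> n1-2 -> n1-2-2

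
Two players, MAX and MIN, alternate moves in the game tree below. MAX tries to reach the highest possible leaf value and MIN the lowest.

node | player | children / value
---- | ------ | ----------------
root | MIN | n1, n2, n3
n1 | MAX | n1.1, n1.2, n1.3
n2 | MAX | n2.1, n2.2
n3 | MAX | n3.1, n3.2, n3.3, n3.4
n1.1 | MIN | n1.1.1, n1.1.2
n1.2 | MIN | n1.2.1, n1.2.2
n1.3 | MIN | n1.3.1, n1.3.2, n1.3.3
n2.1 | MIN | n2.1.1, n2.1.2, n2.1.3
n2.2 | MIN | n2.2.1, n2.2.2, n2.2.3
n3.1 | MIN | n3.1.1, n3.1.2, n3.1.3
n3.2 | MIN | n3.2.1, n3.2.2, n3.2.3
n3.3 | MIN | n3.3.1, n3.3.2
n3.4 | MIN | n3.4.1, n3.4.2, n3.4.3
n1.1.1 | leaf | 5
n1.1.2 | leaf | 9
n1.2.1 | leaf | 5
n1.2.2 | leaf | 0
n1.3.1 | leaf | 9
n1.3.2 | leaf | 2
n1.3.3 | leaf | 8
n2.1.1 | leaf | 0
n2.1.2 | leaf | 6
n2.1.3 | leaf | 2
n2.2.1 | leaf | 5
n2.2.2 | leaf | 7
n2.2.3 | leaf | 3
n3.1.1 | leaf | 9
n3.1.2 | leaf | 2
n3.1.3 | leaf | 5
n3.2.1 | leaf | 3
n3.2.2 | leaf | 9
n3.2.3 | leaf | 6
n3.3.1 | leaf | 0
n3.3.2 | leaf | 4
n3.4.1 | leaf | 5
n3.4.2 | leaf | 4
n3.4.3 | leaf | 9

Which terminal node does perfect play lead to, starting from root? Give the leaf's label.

n1.1 (MIN): min(5, 9) = 5
n1.2 (MIN): min(5, 0) = 0
n1.3 (MIN): min(9, 2, 8) = 2
n1 (MAX): max(5, 0, 2) = 5
n2.1 (MIN): min(0, 6, 2) = 0
n2.2 (MIN): min(5, 7, 3) = 3
n2 (MAX): max(0, 3) = 3
n3.1 (MIN): min(9, 2, 5) = 2
n3.2 (MIN): min(3, 9, 6) = 3
n3.3 (MIN): min(0, 4) = 0
n3.4 (MIN): min(5, 4, 9) = 4
n3 (MAX): max(2, 3, 0, 4) = 4
root (MIN): min(5, 3, 4) = 3
At root, MIN picks n2 (lowest: 3).
At n2, MAX picks n2.2 (highest: 3).
At n2.2, MIN picks n2.2.3 (lowest: 3).
Terminal value 3.

n2.2.3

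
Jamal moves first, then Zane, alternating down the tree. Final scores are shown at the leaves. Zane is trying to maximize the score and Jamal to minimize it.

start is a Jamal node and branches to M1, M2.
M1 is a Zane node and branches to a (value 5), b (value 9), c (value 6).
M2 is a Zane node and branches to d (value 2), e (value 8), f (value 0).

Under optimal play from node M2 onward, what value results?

8

M2 (Zane): max(2, 8, 0) = 8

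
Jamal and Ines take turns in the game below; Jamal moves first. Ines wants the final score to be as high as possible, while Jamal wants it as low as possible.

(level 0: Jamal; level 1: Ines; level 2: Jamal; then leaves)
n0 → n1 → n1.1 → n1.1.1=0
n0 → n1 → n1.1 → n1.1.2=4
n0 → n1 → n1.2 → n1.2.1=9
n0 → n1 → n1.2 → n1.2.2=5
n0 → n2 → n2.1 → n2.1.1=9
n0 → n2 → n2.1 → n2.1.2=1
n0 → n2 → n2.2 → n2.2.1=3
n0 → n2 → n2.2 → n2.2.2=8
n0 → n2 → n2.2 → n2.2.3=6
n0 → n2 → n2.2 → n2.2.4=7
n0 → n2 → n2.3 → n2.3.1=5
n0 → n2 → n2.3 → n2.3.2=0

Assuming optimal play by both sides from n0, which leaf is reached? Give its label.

n1.1 (Jamal): min(0, 4) = 0
n1.2 (Jamal): min(9, 5) = 5
n1 (Ines): max(0, 5) = 5
n2.1 (Jamal): min(9, 1) = 1
n2.2 (Jamal): min(3, 8, 6, 7) = 3
n2.3 (Jamal): min(5, 0) = 0
n2 (Ines): max(1, 3, 0) = 3
n0 (Jamal): min(5, 3) = 3
At n0, Jamal picks n2 (lowest: 3).
At n2, Ines picks n2.2 (highest: 3).
At n2.2, Jamal picks n2.2.1 (lowest: 3).
Terminal value 3.

n2.2.1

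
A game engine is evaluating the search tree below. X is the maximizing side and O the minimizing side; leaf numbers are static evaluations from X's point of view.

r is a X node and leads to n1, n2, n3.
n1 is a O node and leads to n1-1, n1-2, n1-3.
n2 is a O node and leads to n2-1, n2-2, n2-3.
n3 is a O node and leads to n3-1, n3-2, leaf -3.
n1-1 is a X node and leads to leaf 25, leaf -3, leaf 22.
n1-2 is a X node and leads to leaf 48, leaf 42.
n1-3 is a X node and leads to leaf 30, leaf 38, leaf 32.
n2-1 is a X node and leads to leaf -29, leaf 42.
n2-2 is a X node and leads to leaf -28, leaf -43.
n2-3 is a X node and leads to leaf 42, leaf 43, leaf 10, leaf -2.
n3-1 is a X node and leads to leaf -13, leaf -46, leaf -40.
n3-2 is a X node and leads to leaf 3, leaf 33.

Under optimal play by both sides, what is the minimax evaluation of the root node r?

n1-1 (X): max(25, -3, 22) = 25
n1-2 (X): max(48, 42) = 48
n1-3 (X): max(30, 38, 32) = 38
n1 (O): min(25, 48, 38) = 25
n2-1 (X): max(-29, 42) = 42
n2-2 (X): max(-28, -43) = -28
n2-3 (X): max(42, 43, 10, -2) = 43
n2 (O): min(42, -28, 43) = -28
n3-1 (X): max(-13, -46, -40) = -13
n3-2 (X): max(3, 33) = 33
n3 (O): min(-13, 33, -3) = -13
r (X): max(25, -28, -13) = 25

25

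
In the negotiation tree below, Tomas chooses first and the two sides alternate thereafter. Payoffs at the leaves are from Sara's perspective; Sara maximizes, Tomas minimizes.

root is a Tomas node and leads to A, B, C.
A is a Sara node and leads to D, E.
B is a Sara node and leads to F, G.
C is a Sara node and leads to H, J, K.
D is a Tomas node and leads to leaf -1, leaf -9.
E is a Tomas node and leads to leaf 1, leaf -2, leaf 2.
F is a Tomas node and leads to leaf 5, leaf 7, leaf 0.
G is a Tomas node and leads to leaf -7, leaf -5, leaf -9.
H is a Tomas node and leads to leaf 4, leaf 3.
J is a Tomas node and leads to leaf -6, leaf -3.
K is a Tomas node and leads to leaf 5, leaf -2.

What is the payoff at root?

D (Tomas): min(-1, -9) = -9
E (Tomas): min(1, -2, 2) = -2
A (Sara): max(-9, -2) = -2
F (Tomas): min(5, 7, 0) = 0
G (Tomas): min(-7, -5, -9) = -9
B (Sara): max(0, -9) = 0
H (Tomas): min(4, 3) = 3
J (Tomas): min(-6, -3) = -6
K (Tomas): min(5, -2) = -2
C (Sara): max(3, -6, -2) = 3
root (Tomas): min(-2, 0, 3) = -2

-2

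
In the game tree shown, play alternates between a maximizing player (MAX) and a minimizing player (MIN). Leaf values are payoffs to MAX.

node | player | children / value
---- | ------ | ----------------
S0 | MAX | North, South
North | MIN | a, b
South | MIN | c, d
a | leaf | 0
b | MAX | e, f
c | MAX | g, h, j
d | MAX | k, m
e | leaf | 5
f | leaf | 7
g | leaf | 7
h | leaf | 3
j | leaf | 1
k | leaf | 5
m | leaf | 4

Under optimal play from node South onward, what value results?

5

c (MAX): max(7, 3, 1) = 7
d (MAX): max(5, 4) = 5
South (MIN): min(7, 5) = 5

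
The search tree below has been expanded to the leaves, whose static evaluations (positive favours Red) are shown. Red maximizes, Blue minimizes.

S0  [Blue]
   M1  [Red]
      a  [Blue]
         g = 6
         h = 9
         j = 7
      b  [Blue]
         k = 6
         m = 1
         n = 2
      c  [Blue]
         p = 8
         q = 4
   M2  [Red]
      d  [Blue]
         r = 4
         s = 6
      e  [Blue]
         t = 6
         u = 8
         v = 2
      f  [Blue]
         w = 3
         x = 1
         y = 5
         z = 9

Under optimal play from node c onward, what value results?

4

c (Blue): min(8, 4) = 4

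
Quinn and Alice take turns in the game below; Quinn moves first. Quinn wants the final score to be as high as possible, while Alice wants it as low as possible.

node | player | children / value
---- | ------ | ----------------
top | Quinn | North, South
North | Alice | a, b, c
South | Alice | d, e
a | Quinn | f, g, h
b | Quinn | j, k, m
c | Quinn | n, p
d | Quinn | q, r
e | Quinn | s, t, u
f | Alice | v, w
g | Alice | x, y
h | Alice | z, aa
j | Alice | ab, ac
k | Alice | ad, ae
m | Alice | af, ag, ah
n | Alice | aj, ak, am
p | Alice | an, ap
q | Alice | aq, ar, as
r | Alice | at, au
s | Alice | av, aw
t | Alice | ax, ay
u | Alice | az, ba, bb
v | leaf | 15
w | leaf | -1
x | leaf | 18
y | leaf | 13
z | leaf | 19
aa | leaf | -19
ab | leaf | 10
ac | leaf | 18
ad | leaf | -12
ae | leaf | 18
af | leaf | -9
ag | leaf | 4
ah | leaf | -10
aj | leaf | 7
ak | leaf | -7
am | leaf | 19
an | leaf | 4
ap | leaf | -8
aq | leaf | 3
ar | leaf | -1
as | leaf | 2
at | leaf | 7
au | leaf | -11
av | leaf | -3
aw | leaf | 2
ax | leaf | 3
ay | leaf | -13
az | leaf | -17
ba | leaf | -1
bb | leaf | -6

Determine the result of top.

-3

f (Alice): min(15, -1) = -1
g (Alice): min(18, 13) = 13
h (Alice): min(19, -19) = -19
a (Quinn): max(-1, 13, -19) = 13
j (Alice): min(10, 18) = 10
k (Alice): min(-12, 18) = -12
m (Alice): min(-9, 4, -10) = -10
b (Quinn): max(10, -12, -10) = 10
n (Alice): min(7, -7, 19) = -7
p (Alice): min(4, -8) = -8
c (Quinn): max(-7, -8) = -7
North (Alice): min(13, 10, -7) = -7
q (Alice): min(3, -1, 2) = -1
r (Alice): min(7, -11) = -11
d (Quinn): max(-1, -11) = -1
s (Alice): min(-3, 2) = -3
t (Alice): min(3, -13) = -13
u (Alice): min(-17, -1, -6) = -17
e (Quinn): max(-3, -13, -17) = -3
South (Alice): min(-1, -3) = -3
top (Quinn): max(-7, -3) = -3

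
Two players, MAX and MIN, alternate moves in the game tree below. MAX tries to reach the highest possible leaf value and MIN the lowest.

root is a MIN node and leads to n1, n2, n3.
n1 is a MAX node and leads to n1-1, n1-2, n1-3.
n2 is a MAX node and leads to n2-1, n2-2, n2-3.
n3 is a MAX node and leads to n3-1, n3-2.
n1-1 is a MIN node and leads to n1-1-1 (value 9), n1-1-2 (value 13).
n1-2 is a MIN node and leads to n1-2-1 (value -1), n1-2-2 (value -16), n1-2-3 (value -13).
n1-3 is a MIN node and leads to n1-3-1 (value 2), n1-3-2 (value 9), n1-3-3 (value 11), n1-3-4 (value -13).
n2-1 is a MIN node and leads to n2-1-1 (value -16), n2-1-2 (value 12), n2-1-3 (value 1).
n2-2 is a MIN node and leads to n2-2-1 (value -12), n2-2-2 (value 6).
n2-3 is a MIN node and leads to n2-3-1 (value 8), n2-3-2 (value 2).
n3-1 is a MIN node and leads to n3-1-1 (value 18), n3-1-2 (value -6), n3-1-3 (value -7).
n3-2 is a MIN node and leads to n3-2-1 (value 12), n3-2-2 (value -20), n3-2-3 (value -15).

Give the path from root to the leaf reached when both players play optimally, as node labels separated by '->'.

n1-1 (MIN): min(9, 13) = 9
n1-2 (MIN): min(-1, -16, -13) = -16
n1-3 (MIN): min(2, 9, 11, -13) = -13
n1 (MAX): max(9, -16, -13) = 9
n2-1 (MIN): min(-16, 12, 1) = -16
n2-2 (MIN): min(-12, 6) = -12
n2-3 (MIN): min(8, 2) = 2
n2 (MAX): max(-16, -12, 2) = 2
n3-1 (MIN): min(18, -6, -7) = -7
n3-2 (MIN): min(12, -20, -15) = -20
n3 (MAX): max(-7, -20) = -7
root (MIN): min(9, 2, -7) = -7
At root, MIN picks n3 (lowest: -7).
At n3, MAX picks n3-1 (highest: -7).
At n3-1, MIN picks n3-1-3 (lowest: -7).
Terminal value -7.

root -> n3 -> n3-1 -> n3-1-3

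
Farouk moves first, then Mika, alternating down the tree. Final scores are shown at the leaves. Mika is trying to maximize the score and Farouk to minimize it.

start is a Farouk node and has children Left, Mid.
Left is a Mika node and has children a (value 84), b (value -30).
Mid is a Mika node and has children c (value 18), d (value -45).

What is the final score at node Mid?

Mid (Mika): max(18, -45) = 18

18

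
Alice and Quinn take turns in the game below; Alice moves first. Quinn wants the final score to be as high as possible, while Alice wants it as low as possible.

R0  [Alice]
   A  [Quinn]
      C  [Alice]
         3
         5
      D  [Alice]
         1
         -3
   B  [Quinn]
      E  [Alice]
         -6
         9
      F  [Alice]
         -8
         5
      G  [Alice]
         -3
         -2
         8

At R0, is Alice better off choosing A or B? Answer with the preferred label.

B

C (Alice): min(3, 5) = 3
D (Alice): min(1, -3) = -3
A (Quinn): max(3, -3) = 3
E (Alice): min(-6, 9) = -6
F (Alice): min(-8, 5) = -8
G (Alice): min(-3, -2, 8) = -3
B (Quinn): max(-6, -8, -3) = -3
Alice prefers the lower value; A=3, B=-3. B is better since -3 < 3.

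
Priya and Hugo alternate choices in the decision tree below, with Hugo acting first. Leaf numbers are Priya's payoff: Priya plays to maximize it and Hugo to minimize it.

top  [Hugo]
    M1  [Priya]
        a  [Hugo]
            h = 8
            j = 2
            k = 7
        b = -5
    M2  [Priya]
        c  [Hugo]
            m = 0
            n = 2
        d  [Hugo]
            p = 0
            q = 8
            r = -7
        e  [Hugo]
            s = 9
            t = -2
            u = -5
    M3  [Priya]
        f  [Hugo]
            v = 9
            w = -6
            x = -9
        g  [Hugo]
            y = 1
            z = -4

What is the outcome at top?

-4

a (Hugo): min(8, 2, 7) = 2
M1 (Priya): max(2, -5) = 2
c (Hugo): min(0, 2) = 0
d (Hugo): min(0, 8, -7) = -7
e (Hugo): min(9, -2, -5) = -5
M2 (Priya): max(0, -7, -5) = 0
f (Hugo): min(9, -6, -9) = -9
g (Hugo): min(1, -4) = -4
M3 (Priya): max(-9, -4) = -4
top (Hugo): min(2, 0, -4) = -4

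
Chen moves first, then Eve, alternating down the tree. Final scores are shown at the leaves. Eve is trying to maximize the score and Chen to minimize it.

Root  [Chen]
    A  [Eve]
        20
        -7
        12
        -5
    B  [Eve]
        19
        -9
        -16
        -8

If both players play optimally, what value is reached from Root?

A (Eve): max(20, -7, 12, -5) = 20
B (Eve): max(19, -9, -16, -8) = 19
Root (Chen): min(20, 19) = 19

19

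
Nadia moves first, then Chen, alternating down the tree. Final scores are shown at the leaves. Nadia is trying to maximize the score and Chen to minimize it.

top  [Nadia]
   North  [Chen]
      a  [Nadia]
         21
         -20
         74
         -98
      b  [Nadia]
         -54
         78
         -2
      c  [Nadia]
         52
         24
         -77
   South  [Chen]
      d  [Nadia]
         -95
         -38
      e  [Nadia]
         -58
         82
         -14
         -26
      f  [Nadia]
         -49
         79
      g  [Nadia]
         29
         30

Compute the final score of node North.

a (Nadia): max(21, -20, 74, -98) = 74
b (Nadia): max(-54, 78, -2) = 78
c (Nadia): max(52, 24, -77) = 52
North (Chen): min(74, 78, 52) = 52

52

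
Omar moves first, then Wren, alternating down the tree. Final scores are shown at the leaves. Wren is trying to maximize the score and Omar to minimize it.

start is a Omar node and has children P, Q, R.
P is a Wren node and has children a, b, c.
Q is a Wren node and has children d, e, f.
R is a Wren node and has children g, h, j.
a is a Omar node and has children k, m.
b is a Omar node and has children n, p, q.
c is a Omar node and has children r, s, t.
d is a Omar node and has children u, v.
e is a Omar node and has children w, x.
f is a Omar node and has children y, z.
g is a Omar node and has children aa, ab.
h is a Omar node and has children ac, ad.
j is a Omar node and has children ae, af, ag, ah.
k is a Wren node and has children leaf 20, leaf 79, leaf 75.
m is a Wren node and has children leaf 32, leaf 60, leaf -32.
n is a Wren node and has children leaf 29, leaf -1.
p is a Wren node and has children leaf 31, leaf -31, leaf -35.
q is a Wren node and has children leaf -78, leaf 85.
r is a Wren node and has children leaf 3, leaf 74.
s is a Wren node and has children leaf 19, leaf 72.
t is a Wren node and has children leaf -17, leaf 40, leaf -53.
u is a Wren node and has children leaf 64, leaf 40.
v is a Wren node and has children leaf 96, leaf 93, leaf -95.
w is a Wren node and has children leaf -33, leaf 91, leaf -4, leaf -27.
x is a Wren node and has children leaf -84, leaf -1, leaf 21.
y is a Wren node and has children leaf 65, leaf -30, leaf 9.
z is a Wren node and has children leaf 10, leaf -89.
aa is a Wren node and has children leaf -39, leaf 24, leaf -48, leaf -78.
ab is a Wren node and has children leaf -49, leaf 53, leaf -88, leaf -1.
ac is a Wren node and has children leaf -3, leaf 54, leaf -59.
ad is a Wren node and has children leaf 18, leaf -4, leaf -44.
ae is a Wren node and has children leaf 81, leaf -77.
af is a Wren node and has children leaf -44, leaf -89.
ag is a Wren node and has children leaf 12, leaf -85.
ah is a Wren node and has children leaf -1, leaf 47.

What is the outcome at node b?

29

n (Wren): max(29, -1) = 29
p (Wren): max(31, -31, -35) = 31
q (Wren): max(-78, 85) = 85
b (Omar): min(29, 31, 85) = 29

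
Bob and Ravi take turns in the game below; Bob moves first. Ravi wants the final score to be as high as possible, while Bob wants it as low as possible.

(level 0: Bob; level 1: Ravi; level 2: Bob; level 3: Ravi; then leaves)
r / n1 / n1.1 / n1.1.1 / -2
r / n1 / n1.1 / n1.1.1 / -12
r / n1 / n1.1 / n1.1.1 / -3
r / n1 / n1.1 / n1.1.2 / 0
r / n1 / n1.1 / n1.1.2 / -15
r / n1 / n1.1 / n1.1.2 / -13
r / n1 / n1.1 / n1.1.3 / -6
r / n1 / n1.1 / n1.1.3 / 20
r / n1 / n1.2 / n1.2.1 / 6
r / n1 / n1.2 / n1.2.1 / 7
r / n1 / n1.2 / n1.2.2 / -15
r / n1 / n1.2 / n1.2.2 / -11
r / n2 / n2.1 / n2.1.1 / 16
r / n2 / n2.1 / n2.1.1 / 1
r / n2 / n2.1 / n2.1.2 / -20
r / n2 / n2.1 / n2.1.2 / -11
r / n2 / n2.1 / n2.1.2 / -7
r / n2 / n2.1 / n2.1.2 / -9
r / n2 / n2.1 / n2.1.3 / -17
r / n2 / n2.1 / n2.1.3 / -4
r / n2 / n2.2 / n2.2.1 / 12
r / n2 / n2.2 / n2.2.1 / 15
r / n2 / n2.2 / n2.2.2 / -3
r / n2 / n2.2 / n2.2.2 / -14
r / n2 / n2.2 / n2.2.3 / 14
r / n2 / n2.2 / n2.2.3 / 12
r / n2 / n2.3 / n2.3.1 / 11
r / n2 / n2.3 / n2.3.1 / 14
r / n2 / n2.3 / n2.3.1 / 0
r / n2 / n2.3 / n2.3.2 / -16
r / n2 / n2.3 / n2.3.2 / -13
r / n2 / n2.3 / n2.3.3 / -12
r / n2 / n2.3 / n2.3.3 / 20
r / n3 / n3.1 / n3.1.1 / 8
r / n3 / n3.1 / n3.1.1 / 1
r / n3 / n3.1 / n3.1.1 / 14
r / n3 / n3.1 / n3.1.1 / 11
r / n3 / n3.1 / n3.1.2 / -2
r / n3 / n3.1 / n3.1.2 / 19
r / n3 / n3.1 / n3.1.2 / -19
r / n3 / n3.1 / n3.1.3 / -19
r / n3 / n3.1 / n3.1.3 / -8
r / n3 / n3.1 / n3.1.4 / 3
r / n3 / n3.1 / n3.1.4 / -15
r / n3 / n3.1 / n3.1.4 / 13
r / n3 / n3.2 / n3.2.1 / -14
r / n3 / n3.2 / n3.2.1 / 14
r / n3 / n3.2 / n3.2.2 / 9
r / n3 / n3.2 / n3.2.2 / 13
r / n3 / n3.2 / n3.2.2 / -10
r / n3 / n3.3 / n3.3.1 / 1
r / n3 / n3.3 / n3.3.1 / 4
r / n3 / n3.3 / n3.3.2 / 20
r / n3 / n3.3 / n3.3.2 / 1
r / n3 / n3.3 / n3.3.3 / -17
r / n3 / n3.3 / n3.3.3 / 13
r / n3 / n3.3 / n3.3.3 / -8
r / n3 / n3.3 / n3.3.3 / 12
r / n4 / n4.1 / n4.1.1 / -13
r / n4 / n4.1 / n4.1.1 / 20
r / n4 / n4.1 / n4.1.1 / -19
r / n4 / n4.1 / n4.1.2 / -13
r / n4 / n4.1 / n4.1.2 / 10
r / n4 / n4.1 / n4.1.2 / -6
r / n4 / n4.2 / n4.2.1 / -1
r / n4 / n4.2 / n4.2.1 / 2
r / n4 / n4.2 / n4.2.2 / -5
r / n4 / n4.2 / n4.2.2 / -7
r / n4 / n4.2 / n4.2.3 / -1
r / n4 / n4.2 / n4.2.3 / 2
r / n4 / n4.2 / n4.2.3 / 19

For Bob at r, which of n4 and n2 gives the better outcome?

n4.1.1 (Ravi): max(-13, 20, -19) = 20
n4.1.2 (Ravi): max(-13, 10, -6) = 10
n4.1 (Bob): min(20, 10) = 10
n4.2.1 (Ravi): max(-1, 2) = 2
n4.2.2 (Ravi): max(-5, -7) = -5
n4.2.3 (Ravi): max(-1, 2, 19) = 19
n4.2 (Bob): min(2, -5, 19) = -5
n4 (Ravi): max(10, -5) = 10
n2.1.1 (Ravi): max(16, 1) = 16
n2.1.2 (Ravi): max(-20, -11, -7, -9) = -7
n2.1.3 (Ravi): max(-17, -4) = -4
n2.1 (Bob): min(16, -7, -4) = -7
n2.2.1 (Ravi): max(12, 15) = 15
n2.2.2 (Ravi): max(-3, -14) = -3
n2.2.3 (Ravi): max(14, 12) = 14
n2.2 (Bob): min(15, -3, 14) = -3
n2.3.1 (Ravi): max(11, 14, 0) = 14
n2.3.2 (Ravi): max(-16, -13) = -13
n2.3.3 (Ravi): max(-12, 20) = 20
n2.3 (Bob): min(14, -13, 20) = -13
n2 (Ravi): max(-7, -3, -13) = -3
Bob prefers the lower value; n4=10, n2=-3. n2 is better since -3 < 10.

n2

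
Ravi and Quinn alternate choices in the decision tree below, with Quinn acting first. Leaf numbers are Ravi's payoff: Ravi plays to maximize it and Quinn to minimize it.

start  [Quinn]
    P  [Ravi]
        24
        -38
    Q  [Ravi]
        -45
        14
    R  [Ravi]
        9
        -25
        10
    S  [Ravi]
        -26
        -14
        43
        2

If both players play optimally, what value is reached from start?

10

P (Ravi): max(24, -38) = 24
Q (Ravi): max(-45, 14) = 14
R (Ravi): max(9, -25, 10) = 10
S (Ravi): max(-26, -14, 43, 2) = 43
start (Quinn): min(24, 14, 10, 43) = 10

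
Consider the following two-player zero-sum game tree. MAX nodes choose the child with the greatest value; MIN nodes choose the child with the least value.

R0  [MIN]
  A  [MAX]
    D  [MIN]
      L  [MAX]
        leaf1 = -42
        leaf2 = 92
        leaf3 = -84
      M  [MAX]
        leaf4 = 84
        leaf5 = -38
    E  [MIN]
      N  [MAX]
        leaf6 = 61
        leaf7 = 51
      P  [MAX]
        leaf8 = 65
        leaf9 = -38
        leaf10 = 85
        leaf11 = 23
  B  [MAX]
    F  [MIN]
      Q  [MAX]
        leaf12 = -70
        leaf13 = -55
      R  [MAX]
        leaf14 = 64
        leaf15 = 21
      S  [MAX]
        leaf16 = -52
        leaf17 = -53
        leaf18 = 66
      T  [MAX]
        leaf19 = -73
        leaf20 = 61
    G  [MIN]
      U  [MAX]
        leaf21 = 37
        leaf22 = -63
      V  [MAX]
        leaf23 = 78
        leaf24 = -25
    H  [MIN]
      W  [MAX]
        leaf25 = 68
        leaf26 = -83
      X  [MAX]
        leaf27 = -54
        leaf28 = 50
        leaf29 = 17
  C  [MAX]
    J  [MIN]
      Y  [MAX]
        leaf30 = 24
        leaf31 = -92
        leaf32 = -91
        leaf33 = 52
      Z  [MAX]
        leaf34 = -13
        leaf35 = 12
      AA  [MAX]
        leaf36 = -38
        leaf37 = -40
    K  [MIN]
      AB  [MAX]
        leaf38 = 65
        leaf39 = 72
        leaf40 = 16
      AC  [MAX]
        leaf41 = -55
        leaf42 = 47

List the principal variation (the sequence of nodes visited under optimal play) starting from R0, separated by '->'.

R0 -> C -> K -> AC -> leaf42

L (MAX): max(-42, 92, -84) = 92
M (MAX): max(84, -38) = 84
D (MIN): min(92, 84) = 84
N (MAX): max(61, 51) = 61
P (MAX): max(65, -38, 85, 23) = 85
E (MIN): min(61, 85) = 61
A (MAX): max(84, 61) = 84
Q (MAX): max(-70, -55) = -55
R (MAX): max(64, 21) = 64
S (MAX): max(-52, -53, 66) = 66
T (MAX): max(-73, 61) = 61
F (MIN): min(-55, 64, 66, 61) = -55
U (MAX): max(37, -63) = 37
V (MAX): max(78, -25) = 78
G (MIN): min(37, 78) = 37
W (MAX): max(68, -83) = 68
X (MAX): max(-54, 50, 17) = 50
H (MIN): min(68, 50) = 50
B (MAX): max(-55, 37, 50) = 50
Y (MAX): max(24, -92, -91, 52) = 52
Z (MAX): max(-13, 12) = 12
AA (MAX): max(-38, -40) = -38
J (MIN): min(52, 12, -38) = -38
AB (MAX): max(65, 72, 16) = 72
AC (MAX): max(-55, 47) = 47
K (MIN): min(72, 47) = 47
C (MAX): max(-38, 47) = 47
R0 (MIN): min(84, 50, 47) = 47
At R0, MIN picks C (lowest: 47).
At C, MAX picks K (highest: 47).
At K, MIN picks AC (lowest: 47).
At AC, MAX picks leaf42 (highest: 47).
Terminal value 47.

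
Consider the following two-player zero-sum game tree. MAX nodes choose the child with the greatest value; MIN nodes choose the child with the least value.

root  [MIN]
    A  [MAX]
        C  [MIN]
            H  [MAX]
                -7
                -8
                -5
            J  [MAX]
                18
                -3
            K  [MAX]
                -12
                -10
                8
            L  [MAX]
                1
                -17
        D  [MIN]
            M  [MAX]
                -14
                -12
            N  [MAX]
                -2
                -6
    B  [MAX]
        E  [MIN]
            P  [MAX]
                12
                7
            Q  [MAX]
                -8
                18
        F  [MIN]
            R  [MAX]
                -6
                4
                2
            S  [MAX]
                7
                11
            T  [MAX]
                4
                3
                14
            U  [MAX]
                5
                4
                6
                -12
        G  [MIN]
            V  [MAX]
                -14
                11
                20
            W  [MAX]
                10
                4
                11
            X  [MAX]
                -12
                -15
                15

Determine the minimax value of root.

-5

H (MAX): max(-7, -8, -5) = -5
J (MAX): max(18, -3) = 18
K (MAX): max(-12, -10, 8) = 8
L (MAX): max(1, -17) = 1
C (MIN): min(-5, 18, 8, 1) = -5
M (MAX): max(-14, -12) = -12
N (MAX): max(-2, -6) = -2
D (MIN): min(-12, -2) = -12
A (MAX): max(-5, -12) = -5
P (MAX): max(12, 7) = 12
Q (MAX): max(-8, 18) = 18
E (MIN): min(12, 18) = 12
R (MAX): max(-6, 4, 2) = 4
S (MAX): max(7, 11) = 11
T (MAX): max(4, 3, 14) = 14
U (MAX): max(5, 4, 6, -12) = 6
F (MIN): min(4, 11, 14, 6) = 4
V (MAX): max(-14, 11, 20) = 20
W (MAX): max(10, 4, 11) = 11
X (MAX): max(-12, -15, 15) = 15
G (MIN): min(20, 11, 15) = 11
B (MAX): max(12, 4, 11) = 12
root (MIN): min(-5, 12) = -5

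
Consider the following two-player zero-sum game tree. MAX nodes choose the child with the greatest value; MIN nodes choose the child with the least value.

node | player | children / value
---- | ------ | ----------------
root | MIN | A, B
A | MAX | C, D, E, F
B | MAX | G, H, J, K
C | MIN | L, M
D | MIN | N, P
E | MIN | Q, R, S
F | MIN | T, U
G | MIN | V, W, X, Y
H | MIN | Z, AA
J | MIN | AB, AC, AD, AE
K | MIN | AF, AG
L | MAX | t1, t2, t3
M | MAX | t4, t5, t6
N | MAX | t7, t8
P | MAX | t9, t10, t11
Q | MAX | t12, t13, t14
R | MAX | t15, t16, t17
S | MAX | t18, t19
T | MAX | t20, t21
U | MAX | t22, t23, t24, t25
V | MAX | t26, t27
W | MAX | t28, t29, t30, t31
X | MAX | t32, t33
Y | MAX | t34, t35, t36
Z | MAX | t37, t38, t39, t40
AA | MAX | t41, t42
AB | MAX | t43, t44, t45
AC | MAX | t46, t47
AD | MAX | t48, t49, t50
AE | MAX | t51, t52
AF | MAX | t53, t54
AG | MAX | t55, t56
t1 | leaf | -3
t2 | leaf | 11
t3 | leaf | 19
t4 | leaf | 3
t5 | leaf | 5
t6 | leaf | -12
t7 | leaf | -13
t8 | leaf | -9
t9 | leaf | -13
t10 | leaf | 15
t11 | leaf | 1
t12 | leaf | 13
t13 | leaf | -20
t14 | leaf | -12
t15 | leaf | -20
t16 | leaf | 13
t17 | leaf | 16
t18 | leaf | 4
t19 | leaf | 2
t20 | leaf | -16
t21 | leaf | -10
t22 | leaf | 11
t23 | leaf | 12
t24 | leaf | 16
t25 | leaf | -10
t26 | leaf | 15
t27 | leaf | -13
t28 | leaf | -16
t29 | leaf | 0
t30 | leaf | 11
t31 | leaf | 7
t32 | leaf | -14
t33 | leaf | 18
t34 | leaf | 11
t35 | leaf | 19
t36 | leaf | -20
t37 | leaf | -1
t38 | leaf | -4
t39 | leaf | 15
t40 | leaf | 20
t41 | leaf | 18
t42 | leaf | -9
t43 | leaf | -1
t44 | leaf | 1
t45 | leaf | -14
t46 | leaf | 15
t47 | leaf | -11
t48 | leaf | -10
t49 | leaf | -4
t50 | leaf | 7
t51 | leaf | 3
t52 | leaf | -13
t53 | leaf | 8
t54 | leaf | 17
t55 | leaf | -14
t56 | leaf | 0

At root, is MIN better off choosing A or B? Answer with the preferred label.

A

L (MAX): max(-3, 11, 19) = 19
M (MAX): max(3, 5, -12) = 5
C (MIN): min(19, 5) = 5
N (MAX): max(-13, -9) = -9
P (MAX): max(-13, 15, 1) = 15
D (MIN): min(-9, 15) = -9
Q (MAX): max(13, -20, -12) = 13
R (MAX): max(-20, 13, 16) = 16
S (MAX): max(4, 2) = 4
E (MIN): min(13, 16, 4) = 4
T (MAX): max(-16, -10) = -10
U (MAX): max(11, 12, 16, -10) = 16
F (MIN): min(-10, 16) = -10
A (MAX): max(5, -9, 4, -10) = 5
V (MAX): max(15, -13) = 15
W (MAX): max(-16, 0, 11, 7) = 11
X (MAX): max(-14, 18) = 18
Y (MAX): max(11, 19, -20) = 19
G (MIN): min(15, 11, 18, 19) = 11
Z (MAX): max(-1, -4, 15, 20) = 20
AA (MAX): max(18, -9) = 18
H (MIN): min(20, 18) = 18
AB (MAX): max(-1, 1, -14) = 1
AC (MAX): max(15, -11) = 15
AD (MAX): max(-10, -4, 7) = 7
AE (MAX): max(3, -13) = 3
J (MIN): min(1, 15, 7, 3) = 1
AF (MAX): max(8, 17) = 17
AG (MAX): max(-14, 0) = 0
K (MIN): min(17, 0) = 0
B (MAX): max(11, 18, 1, 0) = 18
MIN prefers the lower value; A=5, B=18. A is better since 5 < 18.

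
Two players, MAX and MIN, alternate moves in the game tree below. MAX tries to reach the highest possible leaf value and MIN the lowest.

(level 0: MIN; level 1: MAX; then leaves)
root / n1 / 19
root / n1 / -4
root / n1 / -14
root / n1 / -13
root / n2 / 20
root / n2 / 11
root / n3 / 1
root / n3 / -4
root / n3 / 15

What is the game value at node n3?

15

n3 (MAX): max(1, -4, 15) = 15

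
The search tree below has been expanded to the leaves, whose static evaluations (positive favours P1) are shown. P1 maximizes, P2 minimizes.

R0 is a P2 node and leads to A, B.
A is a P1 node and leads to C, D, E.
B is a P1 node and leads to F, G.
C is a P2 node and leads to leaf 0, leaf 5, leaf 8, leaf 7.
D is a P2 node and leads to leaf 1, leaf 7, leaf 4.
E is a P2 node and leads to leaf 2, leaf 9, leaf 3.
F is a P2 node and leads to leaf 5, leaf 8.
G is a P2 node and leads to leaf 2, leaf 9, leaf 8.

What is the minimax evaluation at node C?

0

C (P2): min(0, 5, 8, 7) = 0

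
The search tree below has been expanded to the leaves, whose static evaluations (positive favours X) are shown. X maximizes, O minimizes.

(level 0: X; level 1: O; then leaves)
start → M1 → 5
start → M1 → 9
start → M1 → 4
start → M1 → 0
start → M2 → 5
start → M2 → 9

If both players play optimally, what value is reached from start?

M1 (O): min(5, 9, 4, 0) = 0
M2 (O): min(5, 9) = 5
start (X): max(0, 5) = 5

5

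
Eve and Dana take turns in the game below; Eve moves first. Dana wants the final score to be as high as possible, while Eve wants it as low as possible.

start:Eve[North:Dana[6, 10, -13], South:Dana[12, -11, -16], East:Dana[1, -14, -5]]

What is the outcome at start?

North (Dana): max(6, 10, -13) = 10
South (Dana): max(12, -11, -16) = 12
East (Dana): max(1, -14, -5) = 1
start (Eve): min(10, 12, 1) = 1

1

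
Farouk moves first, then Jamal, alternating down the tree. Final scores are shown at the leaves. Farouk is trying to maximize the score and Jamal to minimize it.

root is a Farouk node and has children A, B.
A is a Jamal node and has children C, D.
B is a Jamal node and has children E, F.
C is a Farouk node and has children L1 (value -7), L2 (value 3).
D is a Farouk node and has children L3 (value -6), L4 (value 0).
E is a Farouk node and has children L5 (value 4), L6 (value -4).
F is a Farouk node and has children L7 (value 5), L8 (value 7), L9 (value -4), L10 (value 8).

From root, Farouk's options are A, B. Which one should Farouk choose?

C (Farouk): max(-7, 3) = 3
D (Farouk): max(-6, 0) = 0
A (Jamal): min(3, 0) = 0
E (Farouk): max(4, -4) = 4
F (Farouk): max(5, 7, -4, 8) = 8
B (Jamal): min(4, 8) = 4
root (Farouk): max(0, 4) = 4
Farouk at root wants the highest of {A=0, B=4}, so chooses B.

B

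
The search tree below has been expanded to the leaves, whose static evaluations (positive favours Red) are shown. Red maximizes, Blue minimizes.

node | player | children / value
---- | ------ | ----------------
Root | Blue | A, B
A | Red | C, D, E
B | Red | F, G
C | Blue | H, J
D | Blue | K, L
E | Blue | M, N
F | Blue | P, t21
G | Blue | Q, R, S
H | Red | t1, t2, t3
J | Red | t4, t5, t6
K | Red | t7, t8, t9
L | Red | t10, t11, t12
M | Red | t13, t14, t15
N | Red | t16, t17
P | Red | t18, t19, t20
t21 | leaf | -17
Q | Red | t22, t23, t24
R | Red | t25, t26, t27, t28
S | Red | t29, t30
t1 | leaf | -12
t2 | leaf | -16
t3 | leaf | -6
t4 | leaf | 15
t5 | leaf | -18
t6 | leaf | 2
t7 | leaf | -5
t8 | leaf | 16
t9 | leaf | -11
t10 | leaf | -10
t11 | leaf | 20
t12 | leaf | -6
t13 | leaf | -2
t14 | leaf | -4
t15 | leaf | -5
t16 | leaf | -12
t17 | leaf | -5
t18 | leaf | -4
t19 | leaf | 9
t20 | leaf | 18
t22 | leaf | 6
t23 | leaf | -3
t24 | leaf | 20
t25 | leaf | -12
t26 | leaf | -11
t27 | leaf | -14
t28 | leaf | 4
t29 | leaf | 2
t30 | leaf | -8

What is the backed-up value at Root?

2

H (Red): max(-12, -16, -6) = -6
J (Red): max(15, -18, 2) = 15
C (Blue): min(-6, 15) = -6
K (Red): max(-5, 16, -11) = 16
L (Red): max(-10, 20, -6) = 20
D (Blue): min(16, 20) = 16
M (Red): max(-2, -4, -5) = -2
N (Red): max(-12, -5) = -5
E (Blue): min(-2, -5) = -5
A (Red): max(-6, 16, -5) = 16
P (Red): max(-4, 9, 18) = 18
F (Blue): min(18, -17) = -17
Q (Red): max(6, -3, 20) = 20
R (Red): max(-12, -11, -14, 4) = 4
S (Red): max(2, -8) = 2
G (Blue): min(20, 4, 2) = 2
B (Red): max(-17, 2) = 2
Root (Blue): min(16, 2) = 2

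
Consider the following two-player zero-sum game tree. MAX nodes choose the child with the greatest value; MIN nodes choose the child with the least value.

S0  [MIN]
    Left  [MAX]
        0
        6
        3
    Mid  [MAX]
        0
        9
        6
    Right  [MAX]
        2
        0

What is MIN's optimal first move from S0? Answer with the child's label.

Left (MAX): max(0, 6, 3) = 6
Mid (MAX): max(0, 9, 6) = 9
Right (MAX): max(2, 0) = 2
S0 (MIN): min(6, 9, 2) = 2
MIN at S0 wants the lowest of {Left=6, Mid=9, Right=2}, so chooses Right.

Right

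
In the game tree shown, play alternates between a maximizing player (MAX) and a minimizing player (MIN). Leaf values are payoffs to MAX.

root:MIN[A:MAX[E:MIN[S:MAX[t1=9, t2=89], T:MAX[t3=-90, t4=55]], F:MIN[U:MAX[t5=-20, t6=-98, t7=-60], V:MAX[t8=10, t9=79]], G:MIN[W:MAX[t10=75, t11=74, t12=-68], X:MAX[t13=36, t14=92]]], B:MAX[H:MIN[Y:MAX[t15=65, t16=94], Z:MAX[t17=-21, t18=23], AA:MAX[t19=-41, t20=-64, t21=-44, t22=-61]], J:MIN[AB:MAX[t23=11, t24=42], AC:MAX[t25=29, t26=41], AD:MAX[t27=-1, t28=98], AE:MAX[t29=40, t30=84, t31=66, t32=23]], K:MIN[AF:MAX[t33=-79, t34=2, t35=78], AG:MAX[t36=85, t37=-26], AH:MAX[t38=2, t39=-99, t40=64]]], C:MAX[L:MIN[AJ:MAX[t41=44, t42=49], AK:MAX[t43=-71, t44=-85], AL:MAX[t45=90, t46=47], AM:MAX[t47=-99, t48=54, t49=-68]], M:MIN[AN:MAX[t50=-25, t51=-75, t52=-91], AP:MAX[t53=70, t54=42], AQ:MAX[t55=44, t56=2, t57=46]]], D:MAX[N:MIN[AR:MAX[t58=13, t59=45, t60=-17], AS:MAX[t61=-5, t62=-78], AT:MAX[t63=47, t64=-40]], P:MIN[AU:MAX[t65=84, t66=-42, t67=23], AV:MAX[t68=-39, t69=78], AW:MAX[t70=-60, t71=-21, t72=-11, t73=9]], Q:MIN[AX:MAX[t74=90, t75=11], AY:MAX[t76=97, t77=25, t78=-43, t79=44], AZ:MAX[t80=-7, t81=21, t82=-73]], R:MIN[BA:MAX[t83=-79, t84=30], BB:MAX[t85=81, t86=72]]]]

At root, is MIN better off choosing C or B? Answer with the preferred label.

AJ (MAX): max(44, 49) = 49
AK (MAX): max(-71, -85) = -71
AL (MAX): max(90, 47) = 90
AM (MAX): max(-99, 54, -68) = 54
L (MIN): min(49, -71, 90, 54) = -71
AN (MAX): max(-25, -75, -91) = -25
AP (MAX): max(70, 42) = 70
AQ (MAX): max(44, 2, 46) = 46
M (MIN): min(-25, 70, 46) = -25
C (MAX): max(-71, -25) = -25
Y (MAX): max(65, 94) = 94
Z (MAX): max(-21, 23) = 23
AA (MAX): max(-41, -64, -44, -61) = -41
H (MIN): min(94, 23, -41) = -41
AB (MAX): max(11, 42) = 42
AC (MAX): max(29, 41) = 41
AD (MAX): max(-1, 98) = 98
AE (MAX): max(40, 84, 66, 23) = 84
J (MIN): min(42, 41, 98, 84) = 41
AF (MAX): max(-79, 2, 78) = 78
AG (MAX): max(85, -26) = 85
AH (MAX): max(2, -99, 64) = 64
K (MIN): min(78, 85, 64) = 64
B (MAX): max(-41, 41, 64) = 64
MIN prefers the lower value; C=-25, B=64. C is better since -25 < 64.

C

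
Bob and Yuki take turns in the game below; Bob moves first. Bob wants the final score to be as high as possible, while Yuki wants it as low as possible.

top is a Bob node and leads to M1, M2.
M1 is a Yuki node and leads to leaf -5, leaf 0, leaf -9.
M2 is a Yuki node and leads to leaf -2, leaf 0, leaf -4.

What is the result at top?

-4

M1 (Yuki): min(-5, 0, -9) = -9
M2 (Yuki): min(-2, 0, -4) = -4
top (Bob): max(-9, -4) = -4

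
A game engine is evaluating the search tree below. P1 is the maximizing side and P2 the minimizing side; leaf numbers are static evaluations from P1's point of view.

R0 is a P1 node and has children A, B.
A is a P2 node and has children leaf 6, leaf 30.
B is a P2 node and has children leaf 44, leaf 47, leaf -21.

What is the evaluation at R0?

A (P2): min(6, 30) = 6
B (P2): min(44, 47, -21) = -21
R0 (P1): max(6, -21) = 6

6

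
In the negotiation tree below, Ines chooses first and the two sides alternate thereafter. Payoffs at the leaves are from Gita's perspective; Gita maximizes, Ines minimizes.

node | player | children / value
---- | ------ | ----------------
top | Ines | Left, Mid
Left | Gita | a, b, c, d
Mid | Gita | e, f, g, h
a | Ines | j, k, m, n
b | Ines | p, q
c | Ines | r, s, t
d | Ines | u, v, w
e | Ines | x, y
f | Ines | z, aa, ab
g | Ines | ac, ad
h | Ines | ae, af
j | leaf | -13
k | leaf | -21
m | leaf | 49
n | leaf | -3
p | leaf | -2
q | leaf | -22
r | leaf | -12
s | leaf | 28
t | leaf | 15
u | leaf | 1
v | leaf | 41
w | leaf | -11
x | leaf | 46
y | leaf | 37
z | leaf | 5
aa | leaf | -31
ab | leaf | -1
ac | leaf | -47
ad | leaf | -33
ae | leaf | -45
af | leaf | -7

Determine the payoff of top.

-11

a (Ines): min(-13, -21, 49, -3) = -21
b (Ines): min(-2, -22) = -22
c (Ines): min(-12, 28, 15) = -12
d (Ines): min(1, 41, -11) = -11
Left (Gita): max(-21, -22, -12, -11) = -11
e (Ines): min(46, 37) = 37
f (Ines): min(5, -31, -1) = -31
g (Ines): min(-47, -33) = -47
h (Ines): min(-45, -7) = -45
Mid (Gita): max(37, -31, -47, -45) = 37
top (Ines): min(-11, 37) = -11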